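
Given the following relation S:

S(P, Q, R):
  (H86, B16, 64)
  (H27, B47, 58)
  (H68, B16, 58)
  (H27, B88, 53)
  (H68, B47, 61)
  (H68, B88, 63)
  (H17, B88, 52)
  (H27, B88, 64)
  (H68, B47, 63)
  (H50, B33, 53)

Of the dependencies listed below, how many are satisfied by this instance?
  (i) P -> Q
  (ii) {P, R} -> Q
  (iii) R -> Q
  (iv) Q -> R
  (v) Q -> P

(i) P -> Q: P=H27: 3 rows → Q takes values {B47, B88} — violation; P=H68: 4 rows → Q takes values {B16, B47, B88} — violation — fails.
(ii) {P, R} -> Q: (P=H68, R=63): 2 rows → Q takes values {B88, B47} — violation — fails.
(iii) R -> Q: R=64: 2 rows → Q takes values {B16, B88} — violation; R=58: 2 rows → Q takes values {B47, B16} — violation; R=53: 2 rows → Q takes values {B88, B33} — violation; R=63: 2 rows → Q takes values {B88, B47} — violation — fails.
(iv) Q -> R: Q=B16: 2 rows → R takes values {64, 58} — violation; Q=B47: 3 rows → R takes values {58, 61, 63} — violation; Q=B88: 4 rows → R takes values {53, 63, 52, 64} — violation — fails.
(v) Q -> P: Q=B16: 2 rows → P takes values {H86, H68} — violation; Q=B47: 3 rows → P takes values {H27, H68} — violation; Q=B88: 4 rows → P takes values {H27, H68, H17} — violation — fails.
None of the 5 dependencies hold.

0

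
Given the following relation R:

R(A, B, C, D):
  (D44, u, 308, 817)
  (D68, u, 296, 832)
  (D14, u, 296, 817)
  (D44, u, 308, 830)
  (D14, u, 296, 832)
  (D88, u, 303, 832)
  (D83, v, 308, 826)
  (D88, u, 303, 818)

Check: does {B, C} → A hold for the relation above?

(B=u, C=308): 2 rows → A = D44, D44 ✓
(B=u, C=296): 3 rows → A takes values {D68, D14} — violation
(B=u, C=303): 2 rows → A = D88, D88 ✓
(B=v, C=308): 1 row → A = D83 ✓
Two rows agree on {B, C} but differ on A, so {B, C} → A does not hold.

No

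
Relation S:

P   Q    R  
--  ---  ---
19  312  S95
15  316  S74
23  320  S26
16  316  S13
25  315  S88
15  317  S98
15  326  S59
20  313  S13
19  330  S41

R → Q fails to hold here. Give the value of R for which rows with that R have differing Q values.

R=S95: 1 row → Q = 312 ✓
R=S74: 1 row → Q = 316 ✓
R=S26: 1 row → Q = 320 ✓
R=S13: 2 rows → Q takes values {316, 313} — violation
R=S88: 1 row → Q = 315 ✓
R=S98: 1 row → Q = 317 ✓
R=S59: 1 row → Q = 326 ✓
R=S41: 1 row → Q = 330 ✓
The only R value with inconsistent Q is R=S13.

S13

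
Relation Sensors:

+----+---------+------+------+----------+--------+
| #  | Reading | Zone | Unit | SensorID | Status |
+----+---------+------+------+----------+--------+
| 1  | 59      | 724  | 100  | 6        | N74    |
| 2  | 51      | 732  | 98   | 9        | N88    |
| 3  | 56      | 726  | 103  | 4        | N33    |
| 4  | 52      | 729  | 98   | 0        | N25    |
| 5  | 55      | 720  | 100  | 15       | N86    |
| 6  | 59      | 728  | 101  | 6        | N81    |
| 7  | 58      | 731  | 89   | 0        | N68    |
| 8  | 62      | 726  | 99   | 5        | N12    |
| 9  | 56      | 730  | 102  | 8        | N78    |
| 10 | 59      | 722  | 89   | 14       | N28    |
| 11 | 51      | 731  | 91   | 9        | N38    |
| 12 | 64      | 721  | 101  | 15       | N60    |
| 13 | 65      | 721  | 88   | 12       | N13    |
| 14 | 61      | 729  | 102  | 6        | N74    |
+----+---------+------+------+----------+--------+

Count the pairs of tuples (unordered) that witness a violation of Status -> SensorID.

Status=N74: all 2 rows agree on SensorID — 0 pairs.

0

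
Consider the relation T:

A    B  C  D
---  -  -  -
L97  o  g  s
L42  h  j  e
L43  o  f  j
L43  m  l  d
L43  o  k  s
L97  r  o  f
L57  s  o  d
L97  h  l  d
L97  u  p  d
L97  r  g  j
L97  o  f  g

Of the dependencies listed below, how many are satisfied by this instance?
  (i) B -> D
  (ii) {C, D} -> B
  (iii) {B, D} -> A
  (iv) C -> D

0

(i) B -> D: B=o: 4 rows → D takes values {s, j, g} — violation; B=h: 2 rows → D takes values {e, d} — violation; B=r: 2 rows → D takes values {f, j} — violation — fails.
(ii) {C, D} -> B: (C=l, D=d): 2 rows → B takes values {m, h} — violation — fails.
(iii) {B, D} -> A: (B=o, D=s): 2 rows → A takes values {L97, L43} — violation — fails.
(iv) C -> D: C=g: 2 rows → D takes values {s, j} — violation; C=f: 2 rows → D takes values {j, g} — violation; C=o: 2 rows → D takes values {f, d} — violation — fails.
None of the 4 dependencies hold.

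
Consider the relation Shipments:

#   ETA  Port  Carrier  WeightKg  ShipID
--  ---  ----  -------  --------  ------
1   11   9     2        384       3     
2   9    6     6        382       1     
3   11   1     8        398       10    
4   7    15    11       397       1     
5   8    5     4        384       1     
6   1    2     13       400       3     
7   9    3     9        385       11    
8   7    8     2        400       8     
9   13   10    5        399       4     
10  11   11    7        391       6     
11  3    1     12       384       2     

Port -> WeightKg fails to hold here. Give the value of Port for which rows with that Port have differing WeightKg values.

1

Port=9: row 1 → WeightKg = 384 ✓
Port=6: row 2 → WeightKg = 382 ✓
Port=1: rows 3, 11 → WeightKg takes values {398, 384} — violation
Port=15: row 4 → WeightKg = 397 ✓
Port=5: row 5 → WeightKg = 384 ✓
Port=2: row 6 → WeightKg = 400 ✓
Port=3: row 7 → WeightKg = 385 ✓
Port=8: row 8 → WeightKg = 400 ✓
Port=10: row 9 → WeightKg = 399 ✓
Port=11: row 10 → WeightKg = 391 ✓
The only Port value with inconsistent WeightKg is Port=1.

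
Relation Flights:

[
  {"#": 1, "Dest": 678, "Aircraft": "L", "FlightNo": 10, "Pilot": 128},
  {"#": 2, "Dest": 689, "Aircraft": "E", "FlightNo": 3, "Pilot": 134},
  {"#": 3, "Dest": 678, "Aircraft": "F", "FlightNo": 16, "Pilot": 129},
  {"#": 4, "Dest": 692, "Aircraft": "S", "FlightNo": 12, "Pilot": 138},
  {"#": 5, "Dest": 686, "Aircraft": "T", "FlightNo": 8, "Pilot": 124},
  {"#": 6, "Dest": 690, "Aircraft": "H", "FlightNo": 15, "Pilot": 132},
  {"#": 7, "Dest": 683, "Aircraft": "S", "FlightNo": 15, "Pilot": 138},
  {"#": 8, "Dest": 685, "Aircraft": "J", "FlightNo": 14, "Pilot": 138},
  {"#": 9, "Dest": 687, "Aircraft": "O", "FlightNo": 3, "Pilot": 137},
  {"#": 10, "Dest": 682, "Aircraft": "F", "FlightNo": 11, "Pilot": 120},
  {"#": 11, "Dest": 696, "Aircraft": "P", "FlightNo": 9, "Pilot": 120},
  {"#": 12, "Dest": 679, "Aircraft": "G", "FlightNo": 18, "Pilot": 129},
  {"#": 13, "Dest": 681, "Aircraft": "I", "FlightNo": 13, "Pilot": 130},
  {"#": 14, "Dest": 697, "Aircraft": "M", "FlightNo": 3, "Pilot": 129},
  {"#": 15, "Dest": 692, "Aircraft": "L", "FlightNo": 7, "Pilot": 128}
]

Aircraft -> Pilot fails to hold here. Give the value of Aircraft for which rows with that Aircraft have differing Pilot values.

Aircraft=L: rows 1, 15 → Pilot = 128, 128 ✓
Aircraft=E: row 2 → Pilot = 134 ✓
Aircraft=F: rows 3, 10 → Pilot takes values {129, 120} — violation
Aircraft=S: rows 4, 7 → Pilot = 138, 138 ✓
Aircraft=T: row 5 → Pilot = 124 ✓
Aircraft=H: row 6 → Pilot = 132 ✓
Aircraft=J: row 8 → Pilot = 138 ✓
Aircraft=O: row 9 → Pilot = 137 ✓
Aircraft=P: row 11 → Pilot = 120 ✓
Aircraft=G: row 12 → Pilot = 129 ✓
Aircraft=I: row 13 → Pilot = 130 ✓
Aircraft=M: row 14 → Pilot = 129 ✓
The only Aircraft value with inconsistent Pilot is Aircraft=F.

F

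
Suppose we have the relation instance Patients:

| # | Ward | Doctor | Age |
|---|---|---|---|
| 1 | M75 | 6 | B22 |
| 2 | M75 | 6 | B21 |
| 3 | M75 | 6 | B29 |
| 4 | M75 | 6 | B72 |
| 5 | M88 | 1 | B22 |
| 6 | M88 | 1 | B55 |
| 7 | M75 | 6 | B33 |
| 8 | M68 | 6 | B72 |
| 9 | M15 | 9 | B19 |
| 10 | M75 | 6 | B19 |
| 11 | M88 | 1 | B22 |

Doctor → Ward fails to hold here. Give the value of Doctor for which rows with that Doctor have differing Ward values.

6

Doctor=6: rows 1, 2, 3, 4, 7, 8, 10 → Ward takes values {M75, M68} — violation
Doctor=1: rows 5, 6, 11 → Ward = M88, M88, M88 ✓
Doctor=9: row 9 → Ward = M15 ✓
The only Doctor value with inconsistent Ward is Doctor=6.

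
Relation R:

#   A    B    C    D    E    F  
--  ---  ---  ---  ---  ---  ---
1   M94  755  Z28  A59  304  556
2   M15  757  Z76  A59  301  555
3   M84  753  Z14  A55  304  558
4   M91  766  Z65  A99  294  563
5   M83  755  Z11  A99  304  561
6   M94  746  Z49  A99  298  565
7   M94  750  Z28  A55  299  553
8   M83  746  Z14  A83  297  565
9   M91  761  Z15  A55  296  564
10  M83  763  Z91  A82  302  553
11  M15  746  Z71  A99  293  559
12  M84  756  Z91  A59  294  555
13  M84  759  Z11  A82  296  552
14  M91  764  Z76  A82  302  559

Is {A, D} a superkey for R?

All 14 rows have distinct {A, D} values, so {A, D} → (all attributes) holds and {A, D} is a superkey.

Yes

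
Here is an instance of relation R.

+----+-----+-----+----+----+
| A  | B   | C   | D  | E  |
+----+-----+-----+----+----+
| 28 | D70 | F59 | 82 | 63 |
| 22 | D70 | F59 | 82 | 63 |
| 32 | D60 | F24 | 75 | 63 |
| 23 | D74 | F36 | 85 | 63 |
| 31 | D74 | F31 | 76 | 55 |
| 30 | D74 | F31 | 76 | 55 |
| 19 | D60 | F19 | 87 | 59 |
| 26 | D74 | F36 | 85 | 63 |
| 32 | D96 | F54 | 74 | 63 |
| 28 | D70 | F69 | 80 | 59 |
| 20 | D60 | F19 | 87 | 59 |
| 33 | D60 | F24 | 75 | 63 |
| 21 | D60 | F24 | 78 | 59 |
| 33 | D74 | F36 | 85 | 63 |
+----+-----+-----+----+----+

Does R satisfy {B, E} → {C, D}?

(B=D70, E=63): 2 rows → {C,D} = (F59, 82), (F59, 82) ✓
(B=D60, E=63): 2 rows → {C,D} = (F24, 75), (F24, 75) ✓
(B=D74, E=63): 3 rows → {C,D} = (F36, 85), (F36, 85), (F36, 85) ✓
(B=D74, E=55): 2 rows → {C,D} = (F31, 76), (F31, 76) ✓
(B=D60, E=59): 3 rows → {C,D} takes values {(F19, 87), (F24, 78)} — violation
(B=D96, E=63): 1 row → {C,D} = (F54, 74) ✓
(B=D70, E=59): 1 row → {C,D} = (F69, 80) ✓
Two rows agree on {B, E} but differ on {C, D}, so {B, E} → {C, D} does not hold.

No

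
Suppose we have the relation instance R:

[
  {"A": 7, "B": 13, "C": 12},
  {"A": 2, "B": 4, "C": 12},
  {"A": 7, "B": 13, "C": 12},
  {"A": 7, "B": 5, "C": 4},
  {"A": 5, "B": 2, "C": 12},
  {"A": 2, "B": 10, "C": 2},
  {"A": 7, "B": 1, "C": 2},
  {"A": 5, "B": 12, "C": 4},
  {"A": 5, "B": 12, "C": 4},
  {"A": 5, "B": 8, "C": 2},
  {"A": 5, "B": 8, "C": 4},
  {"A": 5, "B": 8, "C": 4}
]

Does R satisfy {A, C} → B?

No

(A=7, C=12): 2 rows → B = 13, 13 ✓
(A=2, C=12): 1 row → B = 4 ✓
(A=7, C=4): 1 row → B = 5 ✓
(A=5, C=12): 1 row → B = 2 ✓
(A=2, C=2): 1 row → B = 10 ✓
(A=7, C=2): 1 row → B = 1 ✓
(A=5, C=4): 4 rows → B takes values {12, 8} — violation
(A=5, C=2): 1 row → B = 8 ✓
Two rows agree on {A, C} but differ on B, so {A, C} → B does not hold.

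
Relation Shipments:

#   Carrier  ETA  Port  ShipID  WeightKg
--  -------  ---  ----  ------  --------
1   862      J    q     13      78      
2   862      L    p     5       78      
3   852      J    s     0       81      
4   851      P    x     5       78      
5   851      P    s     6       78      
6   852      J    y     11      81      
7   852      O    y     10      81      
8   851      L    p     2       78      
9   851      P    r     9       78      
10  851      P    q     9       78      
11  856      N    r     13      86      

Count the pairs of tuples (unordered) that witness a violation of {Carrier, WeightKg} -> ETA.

7

(Carrier=862, WeightKg=78): violating pairs (1,2) — 1 pair.
(Carrier=852, WeightKg=81): violating pairs (3,7), (6,7) — 2 pairs.
(Carrier=851, WeightKg=78): violating pairs (4,8), (5,8), (8,9), (8,10) — 4 pairs.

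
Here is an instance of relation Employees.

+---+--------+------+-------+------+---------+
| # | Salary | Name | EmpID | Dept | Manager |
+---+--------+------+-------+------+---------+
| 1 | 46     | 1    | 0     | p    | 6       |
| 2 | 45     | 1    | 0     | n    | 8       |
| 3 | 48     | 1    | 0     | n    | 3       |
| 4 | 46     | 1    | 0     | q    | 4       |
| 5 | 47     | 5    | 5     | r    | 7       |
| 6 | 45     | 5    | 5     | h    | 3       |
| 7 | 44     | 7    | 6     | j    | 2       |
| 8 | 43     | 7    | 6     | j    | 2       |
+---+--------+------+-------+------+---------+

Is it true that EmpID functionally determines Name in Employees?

Yes

EmpID=0: rows 1, 2, 3, 4 → Name = 1, 1, 1, 1 ✓
EmpID=5: rows 5, 6 → Name = 5, 5 ✓
EmpID=6: rows 7, 8 → Name = 7, 7 ✓
Every EmpID value is associated with a single Name value, so EmpID → Name holds.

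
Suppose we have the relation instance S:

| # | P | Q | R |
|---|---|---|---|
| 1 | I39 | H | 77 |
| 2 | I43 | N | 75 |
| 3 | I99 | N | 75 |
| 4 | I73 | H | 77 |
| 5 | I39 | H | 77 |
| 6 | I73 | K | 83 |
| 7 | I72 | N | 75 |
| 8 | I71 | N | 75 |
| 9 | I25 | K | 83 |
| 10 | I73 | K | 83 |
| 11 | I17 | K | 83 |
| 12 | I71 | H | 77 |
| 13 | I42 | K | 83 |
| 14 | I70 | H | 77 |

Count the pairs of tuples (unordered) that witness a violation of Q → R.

Q=H: all 5 rows agree on R — 0 pairs.
Q=N: all 4 rows agree on R — 0 pairs.
Q=K: all 5 rows agree on R — 0 pairs.

0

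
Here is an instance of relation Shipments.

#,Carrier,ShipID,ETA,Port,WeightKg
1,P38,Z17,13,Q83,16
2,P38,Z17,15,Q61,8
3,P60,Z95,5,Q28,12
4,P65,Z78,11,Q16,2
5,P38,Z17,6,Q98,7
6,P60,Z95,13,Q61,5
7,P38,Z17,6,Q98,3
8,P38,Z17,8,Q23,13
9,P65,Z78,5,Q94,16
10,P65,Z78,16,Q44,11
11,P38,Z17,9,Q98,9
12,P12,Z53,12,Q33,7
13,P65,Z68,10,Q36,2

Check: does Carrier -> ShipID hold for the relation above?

No

Carrier=P38: rows 1, 2, 5, 7, 8, 11 → ShipID = Z17, Z17, Z17, Z17, Z17, Z17 ✓
Carrier=P60: rows 3, 6 → ShipID = Z95, Z95 ✓
Carrier=P65: rows 4, 9, 10, 13 → ShipID takes values {Z78, Z68} — violation
Carrier=P12: row 12 → ShipID = Z53 ✓
Two rows agree on Carrier but differ on ShipID, so Carrier -> ShipID does not hold.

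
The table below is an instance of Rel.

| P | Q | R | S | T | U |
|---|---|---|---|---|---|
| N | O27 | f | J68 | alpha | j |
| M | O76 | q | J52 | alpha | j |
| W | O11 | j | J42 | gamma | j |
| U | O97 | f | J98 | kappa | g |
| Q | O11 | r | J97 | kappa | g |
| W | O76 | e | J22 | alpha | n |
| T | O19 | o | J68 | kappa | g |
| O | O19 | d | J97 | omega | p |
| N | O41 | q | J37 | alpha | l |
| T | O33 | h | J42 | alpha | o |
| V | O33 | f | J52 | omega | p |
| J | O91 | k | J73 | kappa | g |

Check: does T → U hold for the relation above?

T=alpha: 5 rows → U takes values {j, n, l, o} — violation
T=gamma: 1 row → U = j ✓
T=kappa: 4 rows → U = g, g, g, g ✓
T=omega: 2 rows → U = p, p ✓
Two rows agree on T but differ on U, so T → U does not hold.

No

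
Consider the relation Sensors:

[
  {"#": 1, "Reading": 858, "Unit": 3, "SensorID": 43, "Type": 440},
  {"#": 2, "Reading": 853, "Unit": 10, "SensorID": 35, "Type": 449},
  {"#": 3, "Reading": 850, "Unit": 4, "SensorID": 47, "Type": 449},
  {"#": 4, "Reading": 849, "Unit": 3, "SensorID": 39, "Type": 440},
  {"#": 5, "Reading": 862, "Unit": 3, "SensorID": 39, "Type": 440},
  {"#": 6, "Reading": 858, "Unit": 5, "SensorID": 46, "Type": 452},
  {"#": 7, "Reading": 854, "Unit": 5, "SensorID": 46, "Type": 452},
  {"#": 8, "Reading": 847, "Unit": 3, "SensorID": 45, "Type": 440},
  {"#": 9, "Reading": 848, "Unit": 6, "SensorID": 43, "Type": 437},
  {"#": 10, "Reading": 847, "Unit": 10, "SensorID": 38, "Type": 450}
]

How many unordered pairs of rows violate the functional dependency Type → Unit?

Type=440: all 4 rows agree on Unit — 0 pairs.
Type=449: violating pairs (2,3) — 1 pair.
Type=452: all 2 rows agree on Unit — 0 pairs.

1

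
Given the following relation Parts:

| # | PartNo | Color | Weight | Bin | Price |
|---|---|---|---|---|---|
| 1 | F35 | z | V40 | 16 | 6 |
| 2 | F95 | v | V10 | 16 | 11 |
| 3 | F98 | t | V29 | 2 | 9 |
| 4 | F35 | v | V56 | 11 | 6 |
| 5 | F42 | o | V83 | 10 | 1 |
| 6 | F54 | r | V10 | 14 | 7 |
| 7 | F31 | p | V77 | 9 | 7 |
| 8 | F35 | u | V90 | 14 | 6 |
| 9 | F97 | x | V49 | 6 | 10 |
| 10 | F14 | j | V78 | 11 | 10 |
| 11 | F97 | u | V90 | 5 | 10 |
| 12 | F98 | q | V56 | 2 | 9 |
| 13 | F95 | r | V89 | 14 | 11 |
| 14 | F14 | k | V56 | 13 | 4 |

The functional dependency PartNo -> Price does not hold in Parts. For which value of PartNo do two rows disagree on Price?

F14

PartNo=F35: rows 1, 4, 8 → Price = 6, 6, 6 ✓
PartNo=F95: rows 2, 13 → Price = 11, 11 ✓
PartNo=F98: rows 3, 12 → Price = 9, 9 ✓
PartNo=F42: row 5 → Price = 1 ✓
PartNo=F54: row 6 → Price = 7 ✓
PartNo=F31: row 7 → Price = 7 ✓
PartNo=F97: rows 9, 11 → Price = 10, 10 ✓
PartNo=F14: rows 10, 14 → Price takes values {10, 4} — violation
The only PartNo value with inconsistent Price is PartNo=F14.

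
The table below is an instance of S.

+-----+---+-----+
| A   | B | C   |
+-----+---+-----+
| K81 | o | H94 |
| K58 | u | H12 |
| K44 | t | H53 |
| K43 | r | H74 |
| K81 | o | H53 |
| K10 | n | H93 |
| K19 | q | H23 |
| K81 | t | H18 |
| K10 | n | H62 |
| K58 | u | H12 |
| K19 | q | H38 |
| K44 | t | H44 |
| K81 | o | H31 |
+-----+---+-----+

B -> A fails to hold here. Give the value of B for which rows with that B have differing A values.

B=o: 3 rows → A = K81, K81, K81 ✓
B=u: 2 rows → A = K58, K58 ✓
B=t: 3 rows → A takes values {K44, K81} — violation
B=r: 1 row → A = K43 ✓
B=n: 2 rows → A = K10, K10 ✓
B=q: 2 rows → A = K19, K19 ✓
The only B value with inconsistent A is B=t.

t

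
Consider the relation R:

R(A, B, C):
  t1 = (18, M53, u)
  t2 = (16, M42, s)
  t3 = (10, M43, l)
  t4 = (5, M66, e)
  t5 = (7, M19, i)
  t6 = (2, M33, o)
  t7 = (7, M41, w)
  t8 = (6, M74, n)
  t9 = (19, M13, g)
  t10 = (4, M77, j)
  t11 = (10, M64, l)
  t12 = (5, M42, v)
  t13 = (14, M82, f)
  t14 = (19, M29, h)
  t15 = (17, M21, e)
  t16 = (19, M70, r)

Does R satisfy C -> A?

No

C=u: row 1 → A = 18 ✓
C=s: row 2 → A = 16 ✓
C=l: rows 3, 11 → A = 10, 10 ✓
C=e: rows 4, 15 → A takes values {5, 17} — violation
C=i: row 5 → A = 7 ✓
C=o: row 6 → A = 2 ✓
C=w: row 7 → A = 7 ✓
C=n: row 8 → A = 6 ✓
C=g: row 9 → A = 19 ✓
C=j: row 10 → A = 4 ✓
C=v: row 12 → A = 5 ✓
C=f: row 13 → A = 14 ✓
C=h: row 14 → A = 19 ✓
C=r: row 16 → A = 19 ✓
Two rows agree on C but differ on A, so C -> A does not hold.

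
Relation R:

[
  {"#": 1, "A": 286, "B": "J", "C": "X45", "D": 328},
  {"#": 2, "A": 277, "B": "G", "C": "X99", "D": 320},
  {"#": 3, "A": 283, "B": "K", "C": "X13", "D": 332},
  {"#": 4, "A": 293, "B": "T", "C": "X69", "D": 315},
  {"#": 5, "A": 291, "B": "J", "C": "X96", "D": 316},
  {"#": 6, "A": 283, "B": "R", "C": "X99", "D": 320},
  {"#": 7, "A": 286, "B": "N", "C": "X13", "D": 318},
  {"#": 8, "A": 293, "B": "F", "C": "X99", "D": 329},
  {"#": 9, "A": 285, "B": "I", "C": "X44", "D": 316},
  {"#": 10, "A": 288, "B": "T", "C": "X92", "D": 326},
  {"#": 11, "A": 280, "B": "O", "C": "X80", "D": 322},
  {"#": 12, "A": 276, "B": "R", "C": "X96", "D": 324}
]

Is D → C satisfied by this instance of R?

No

D=328: row 1 → C = X45 ✓
D=320: rows 2, 6 → C = X99, X99 ✓
D=332: row 3 → C = X13 ✓
D=315: row 4 → C = X69 ✓
D=316: rows 5, 9 → C takes values {X96, X44} — violation
D=318: row 7 → C = X13 ✓
D=329: row 8 → C = X99 ✓
D=326: row 10 → C = X92 ✓
D=322: row 11 → C = X80 ✓
D=324: row 12 → C = X96 ✓
Two rows agree on D but differ on C, so D → C does not hold.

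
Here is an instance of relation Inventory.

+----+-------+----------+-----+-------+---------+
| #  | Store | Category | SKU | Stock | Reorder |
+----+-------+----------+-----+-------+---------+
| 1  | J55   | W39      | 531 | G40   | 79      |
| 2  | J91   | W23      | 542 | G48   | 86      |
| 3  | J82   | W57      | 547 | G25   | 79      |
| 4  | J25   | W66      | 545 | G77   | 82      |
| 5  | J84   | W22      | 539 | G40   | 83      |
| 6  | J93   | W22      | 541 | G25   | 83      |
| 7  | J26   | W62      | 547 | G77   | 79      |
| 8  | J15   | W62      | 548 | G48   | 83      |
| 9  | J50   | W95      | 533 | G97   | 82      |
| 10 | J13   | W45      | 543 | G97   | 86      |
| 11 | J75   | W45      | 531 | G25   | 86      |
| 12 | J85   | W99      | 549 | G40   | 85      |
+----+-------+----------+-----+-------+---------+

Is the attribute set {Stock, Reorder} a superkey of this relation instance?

All 12 rows have distinct {Stock, Reorder} values, so {Stock, Reorder} → (all attributes) holds and {Stock, Reorder} is a superkey.

Yes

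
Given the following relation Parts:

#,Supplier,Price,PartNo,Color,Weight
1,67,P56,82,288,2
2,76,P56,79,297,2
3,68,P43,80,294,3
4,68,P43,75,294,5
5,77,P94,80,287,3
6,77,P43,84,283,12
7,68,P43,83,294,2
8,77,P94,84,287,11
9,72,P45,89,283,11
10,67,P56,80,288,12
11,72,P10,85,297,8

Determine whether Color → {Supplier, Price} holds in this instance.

No

Color=288: rows 1, 10 → {Supplier,Price} = (67, P56), (67, P56) ✓
Color=297: rows 2, 11 → {Supplier,Price} takes values {(76, P56), (72, P10)} — violation
Color=294: rows 3, 4, 7 → {Supplier,Price} = (68, P43), (68, P43), (68, P43) ✓
Color=287: rows 5, 8 → {Supplier,Price} = (77, P94), (77, P94) ✓
Color=283: rows 6, 9 → {Supplier,Price} takes values {(77, P43), (72, P45)} — violation
Two rows agree on Color but differ on {Supplier, Price}, so Color → {Supplier, Price} does not hold.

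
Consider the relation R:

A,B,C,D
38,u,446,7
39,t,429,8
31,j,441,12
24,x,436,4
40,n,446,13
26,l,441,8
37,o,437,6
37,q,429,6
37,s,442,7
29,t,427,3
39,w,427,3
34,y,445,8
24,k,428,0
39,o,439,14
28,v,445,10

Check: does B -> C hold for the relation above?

No

B=u: 1 row → C = 446 ✓
B=t: 2 rows → C takes values {429, 427} — violation
B=j: 1 row → C = 441 ✓
B=x: 1 row → C = 436 ✓
B=n: 1 row → C = 446 ✓
B=l: 1 row → C = 441 ✓
B=o: 2 rows → C takes values {437, 439} — violation
B=q: 1 row → C = 429 ✓
B=s: 1 row → C = 442 ✓
B=w: 1 row → C = 427 ✓
B=y: 1 row → C = 445 ✓
B=k: 1 row → C = 428 ✓
B=v: 1 row → C = 445 ✓
Two rows agree on B but differ on C, so B -> C does not hold.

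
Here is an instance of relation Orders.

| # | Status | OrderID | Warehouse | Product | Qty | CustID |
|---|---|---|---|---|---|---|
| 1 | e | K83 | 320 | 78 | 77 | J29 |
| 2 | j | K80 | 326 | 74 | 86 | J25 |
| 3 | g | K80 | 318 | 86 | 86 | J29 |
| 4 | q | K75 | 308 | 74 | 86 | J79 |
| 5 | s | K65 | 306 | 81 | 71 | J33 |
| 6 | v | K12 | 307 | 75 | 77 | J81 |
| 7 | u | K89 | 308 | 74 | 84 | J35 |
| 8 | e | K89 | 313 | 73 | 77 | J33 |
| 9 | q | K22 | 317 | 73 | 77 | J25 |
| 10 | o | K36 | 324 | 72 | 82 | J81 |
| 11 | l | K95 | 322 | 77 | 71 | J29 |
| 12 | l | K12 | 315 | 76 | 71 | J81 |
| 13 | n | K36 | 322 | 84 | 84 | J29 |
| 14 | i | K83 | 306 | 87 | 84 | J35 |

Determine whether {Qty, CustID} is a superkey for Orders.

No

Rows 7 and 14 have the same {Qty, CustID} value (Qty=84, CustID=J35) but are distinct tuples, so {Qty, CustID} does not determine every attribute — not a superkey.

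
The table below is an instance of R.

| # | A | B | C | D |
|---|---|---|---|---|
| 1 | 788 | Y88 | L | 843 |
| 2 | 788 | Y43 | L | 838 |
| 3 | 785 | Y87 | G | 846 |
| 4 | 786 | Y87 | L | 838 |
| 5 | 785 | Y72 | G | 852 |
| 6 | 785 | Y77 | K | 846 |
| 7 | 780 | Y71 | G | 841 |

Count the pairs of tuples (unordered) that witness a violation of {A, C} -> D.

2

(A=788, C=L): violating pairs (1,2) — 1 pair.
(A=785, C=G): violating pairs (3,5) — 1 pair.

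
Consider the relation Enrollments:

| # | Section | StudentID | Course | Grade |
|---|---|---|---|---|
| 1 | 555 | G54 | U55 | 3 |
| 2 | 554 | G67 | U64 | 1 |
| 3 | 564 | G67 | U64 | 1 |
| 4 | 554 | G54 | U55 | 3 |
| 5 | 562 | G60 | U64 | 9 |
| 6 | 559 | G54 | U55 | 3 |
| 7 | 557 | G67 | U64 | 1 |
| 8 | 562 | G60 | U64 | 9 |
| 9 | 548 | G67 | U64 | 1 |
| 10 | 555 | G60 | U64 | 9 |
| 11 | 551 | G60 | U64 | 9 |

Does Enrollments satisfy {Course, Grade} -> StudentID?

(Course=U55, Grade=3): rows 1, 4, 6 → StudentID = G54, G54, G54 ✓
(Course=U64, Grade=1): rows 2, 3, 7, 9 → StudentID = G67, G67, G67, G67 ✓
(Course=U64, Grade=9): rows 5, 8, 10, 11 → StudentID = G60, G60, G60, G60 ✓
Every {Course, Grade} value is associated with a single StudentID value, so {Course, Grade} -> StudentID holds.

Yes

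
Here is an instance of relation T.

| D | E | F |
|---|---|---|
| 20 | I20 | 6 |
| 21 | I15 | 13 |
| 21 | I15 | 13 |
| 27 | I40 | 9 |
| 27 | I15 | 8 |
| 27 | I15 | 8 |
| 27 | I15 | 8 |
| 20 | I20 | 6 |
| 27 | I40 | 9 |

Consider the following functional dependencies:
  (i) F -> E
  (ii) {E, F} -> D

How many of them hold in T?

2

(i) F -> E: every LHS value maps to a single RHS value — holds.
(ii) {E, F} -> D: every LHS value maps to a single RHS value — holds.
2 of the 2 dependencies hold.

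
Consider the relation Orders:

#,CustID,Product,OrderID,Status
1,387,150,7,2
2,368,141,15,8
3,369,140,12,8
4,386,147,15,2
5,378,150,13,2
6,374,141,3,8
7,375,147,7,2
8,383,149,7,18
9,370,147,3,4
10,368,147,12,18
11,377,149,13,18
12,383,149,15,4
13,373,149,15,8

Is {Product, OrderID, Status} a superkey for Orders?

Yes

All 13 rows have distinct {Product, OrderID, Status} values, so {Product, OrderID, Status} → (all attributes) holds and {Product, OrderID, Status} is a superkey.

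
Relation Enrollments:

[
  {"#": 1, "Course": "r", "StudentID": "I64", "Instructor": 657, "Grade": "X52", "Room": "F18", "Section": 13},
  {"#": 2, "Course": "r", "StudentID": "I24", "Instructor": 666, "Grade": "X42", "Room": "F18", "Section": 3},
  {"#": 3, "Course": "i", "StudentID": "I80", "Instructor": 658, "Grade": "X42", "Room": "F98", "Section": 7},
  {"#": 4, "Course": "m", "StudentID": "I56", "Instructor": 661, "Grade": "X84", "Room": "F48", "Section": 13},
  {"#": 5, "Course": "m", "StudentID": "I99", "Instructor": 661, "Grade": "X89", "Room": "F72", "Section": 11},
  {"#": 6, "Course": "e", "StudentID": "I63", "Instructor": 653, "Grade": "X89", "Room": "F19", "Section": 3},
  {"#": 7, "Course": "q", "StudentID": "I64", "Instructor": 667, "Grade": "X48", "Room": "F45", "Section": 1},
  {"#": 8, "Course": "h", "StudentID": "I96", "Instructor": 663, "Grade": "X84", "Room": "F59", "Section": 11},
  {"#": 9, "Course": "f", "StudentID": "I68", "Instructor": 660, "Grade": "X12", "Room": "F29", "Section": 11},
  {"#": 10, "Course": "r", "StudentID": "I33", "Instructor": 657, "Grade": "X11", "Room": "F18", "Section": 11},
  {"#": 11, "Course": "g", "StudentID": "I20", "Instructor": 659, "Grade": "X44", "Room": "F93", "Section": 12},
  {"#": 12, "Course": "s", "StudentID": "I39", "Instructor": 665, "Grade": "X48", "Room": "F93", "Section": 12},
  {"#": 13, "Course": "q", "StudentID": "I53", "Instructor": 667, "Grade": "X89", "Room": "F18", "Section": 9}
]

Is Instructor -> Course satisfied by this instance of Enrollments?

Yes

Instructor=657: rows 1, 10 → Course = r, r ✓
Instructor=666: row 2 → Course = r ✓
Instructor=658: row 3 → Course = i ✓
Instructor=661: rows 4, 5 → Course = m, m ✓
Instructor=653: row 6 → Course = e ✓
Instructor=667: rows 7, 13 → Course = q, q ✓
Instructor=663: row 8 → Course = h ✓
Instructor=660: row 9 → Course = f ✓
Instructor=659: row 11 → Course = g ✓
Instructor=665: row 12 → Course = s ✓
Every Instructor value is associated with a single Course value, so Instructor -> Course holds.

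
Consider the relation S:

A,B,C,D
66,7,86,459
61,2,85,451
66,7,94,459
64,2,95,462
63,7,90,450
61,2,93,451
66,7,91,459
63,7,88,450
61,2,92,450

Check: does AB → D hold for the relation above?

No

(A=66, B=7): 3 rows → D = 459, 459, 459 ✓
(A=61, B=2): 3 rows → D takes values {451, 450} — violation
(A=64, B=2): 1 row → D = 462 ✓
(A=63, B=7): 2 rows → D = 450, 450 ✓
Two rows agree on AB but differ on D, so AB → D does not hold.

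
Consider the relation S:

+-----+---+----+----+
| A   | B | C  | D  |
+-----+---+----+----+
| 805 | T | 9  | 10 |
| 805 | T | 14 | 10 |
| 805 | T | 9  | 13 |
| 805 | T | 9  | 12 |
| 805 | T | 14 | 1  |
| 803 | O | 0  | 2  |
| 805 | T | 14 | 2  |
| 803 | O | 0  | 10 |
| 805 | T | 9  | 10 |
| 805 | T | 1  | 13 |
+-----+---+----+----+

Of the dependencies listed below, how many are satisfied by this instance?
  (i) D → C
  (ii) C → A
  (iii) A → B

(i) D → C: D=10: 4 rows → C takes values {9, 14, 0} — violation; D=13: 2 rows → C takes values {9, 1} — violation; D=2: 2 rows → C takes values {0, 14} — violation — fails.
(ii) C → A: every LHS value maps to a single RHS value — holds.
(iii) A → B: every LHS value maps to a single RHS value — holds.
2 of the 3 dependencies hold.

2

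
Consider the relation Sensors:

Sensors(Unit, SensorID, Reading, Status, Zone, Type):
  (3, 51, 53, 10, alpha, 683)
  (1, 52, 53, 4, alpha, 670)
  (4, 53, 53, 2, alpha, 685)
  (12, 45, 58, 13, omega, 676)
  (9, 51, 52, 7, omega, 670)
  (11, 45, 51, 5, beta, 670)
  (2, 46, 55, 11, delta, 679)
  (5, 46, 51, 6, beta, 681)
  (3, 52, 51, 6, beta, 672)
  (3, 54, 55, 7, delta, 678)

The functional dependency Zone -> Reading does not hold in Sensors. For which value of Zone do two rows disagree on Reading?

omega

Zone=alpha: 3 rows → Reading = 53, 53, 53 ✓
Zone=omega: 2 rows → Reading takes values {58, 52} — violation
Zone=beta: 3 rows → Reading = 51, 51, 51 ✓
Zone=delta: 2 rows → Reading = 55, 55 ✓
The only Zone value with inconsistent Reading is Zone=omega.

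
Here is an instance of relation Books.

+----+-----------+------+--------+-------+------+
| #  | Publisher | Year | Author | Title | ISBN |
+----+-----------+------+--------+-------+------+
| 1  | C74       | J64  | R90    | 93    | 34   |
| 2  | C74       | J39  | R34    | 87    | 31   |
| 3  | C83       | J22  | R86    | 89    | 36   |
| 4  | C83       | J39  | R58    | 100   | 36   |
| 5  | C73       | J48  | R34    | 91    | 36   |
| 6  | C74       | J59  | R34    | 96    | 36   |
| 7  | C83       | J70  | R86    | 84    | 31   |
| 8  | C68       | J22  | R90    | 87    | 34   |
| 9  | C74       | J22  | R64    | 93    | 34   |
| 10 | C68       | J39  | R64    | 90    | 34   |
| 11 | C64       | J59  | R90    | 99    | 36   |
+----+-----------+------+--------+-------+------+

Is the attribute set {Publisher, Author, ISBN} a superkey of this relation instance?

Yes

All 11 rows have distinct {Publisher, Author, ISBN} values, so {Publisher, Author, ISBN} → (all attributes) holds and {Publisher, Author, ISBN} is a superkey.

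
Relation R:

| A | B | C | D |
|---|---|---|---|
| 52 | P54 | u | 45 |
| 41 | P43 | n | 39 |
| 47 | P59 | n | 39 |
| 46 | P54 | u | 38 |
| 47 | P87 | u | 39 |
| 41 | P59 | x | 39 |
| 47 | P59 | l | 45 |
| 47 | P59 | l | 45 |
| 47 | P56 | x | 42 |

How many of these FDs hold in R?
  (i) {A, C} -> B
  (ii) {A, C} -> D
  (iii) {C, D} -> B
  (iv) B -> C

2

(i) {A, C} -> B: every LHS value maps to a single RHS value — holds.
(ii) {A, C} -> D: every LHS value maps to a single RHS value — holds.
(iii) {C, D} -> B: (C=n, D=39): 2 rows → B takes values {P43, P59} — violation — fails.
(iv) B -> C: B=P59: 4 rows → C takes values {n, x, l} — violation — fails.
2 of the 4 dependencies hold.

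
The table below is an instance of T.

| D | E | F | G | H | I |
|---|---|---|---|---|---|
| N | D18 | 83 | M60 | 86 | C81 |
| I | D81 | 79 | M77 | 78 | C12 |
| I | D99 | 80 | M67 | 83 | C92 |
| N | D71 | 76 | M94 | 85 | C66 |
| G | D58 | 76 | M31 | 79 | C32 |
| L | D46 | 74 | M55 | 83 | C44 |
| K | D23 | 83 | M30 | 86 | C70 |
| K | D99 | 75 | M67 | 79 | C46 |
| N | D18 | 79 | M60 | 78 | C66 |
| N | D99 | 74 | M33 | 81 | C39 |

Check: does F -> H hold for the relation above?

No

F=83: 2 rows → H = 86, 86 ✓
F=79: 2 rows → H = 78, 78 ✓
F=80: 1 row → H = 83 ✓
F=76: 2 rows → H takes values {85, 79} — violation
F=74: 2 rows → H takes values {83, 81} — violation
F=75: 1 row → H = 79 ✓
Two rows agree on F but differ on H, so F -> H does not hold.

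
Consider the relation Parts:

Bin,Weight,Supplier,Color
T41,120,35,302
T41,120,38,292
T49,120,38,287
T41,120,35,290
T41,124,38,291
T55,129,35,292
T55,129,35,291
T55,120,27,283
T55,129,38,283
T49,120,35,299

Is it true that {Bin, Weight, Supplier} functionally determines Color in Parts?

No

(Bin=T41, Weight=120, Supplier=35): 2 rows → Color takes values {302, 290} — violation
(Bin=T41, Weight=120, Supplier=38): 1 row → Color = 292 ✓
(Bin=T49, Weight=120, Supplier=38): 1 row → Color = 287 ✓
(Bin=T41, Weight=124, Supplier=38): 1 row → Color = 291 ✓
(Bin=T55, Weight=129, Supplier=35): 2 rows → Color takes values {292, 291} — violation
(Bin=T55, Weight=120, Supplier=27): 1 row → Color = 283 ✓
(Bin=T55, Weight=129, Supplier=38): 1 row → Color = 283 ✓
(Bin=T49, Weight=120, Supplier=35): 1 row → Color = 299 ✓
Two rows agree on {Bin, Weight, Supplier} but differ on Color, so {Bin, Weight, Supplier} -> Color does not hold.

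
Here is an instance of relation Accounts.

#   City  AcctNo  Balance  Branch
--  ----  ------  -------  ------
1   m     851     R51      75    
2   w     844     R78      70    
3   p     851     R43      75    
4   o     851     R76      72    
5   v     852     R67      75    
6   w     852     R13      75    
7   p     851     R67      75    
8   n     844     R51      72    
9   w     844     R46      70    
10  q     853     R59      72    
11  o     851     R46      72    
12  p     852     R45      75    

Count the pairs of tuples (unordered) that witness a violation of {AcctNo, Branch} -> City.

(AcctNo=851, Branch=75): violating pairs (1,3), (1,7) — 2 pairs.
(AcctNo=844, Branch=70): all 2 rows agree on City — 0 pairs.
(AcctNo=851, Branch=72): all 2 rows agree on City — 0 pairs.
(AcctNo=852, Branch=75): violating pairs (5,6), (5,12), (6,12) — 3 pairs.

5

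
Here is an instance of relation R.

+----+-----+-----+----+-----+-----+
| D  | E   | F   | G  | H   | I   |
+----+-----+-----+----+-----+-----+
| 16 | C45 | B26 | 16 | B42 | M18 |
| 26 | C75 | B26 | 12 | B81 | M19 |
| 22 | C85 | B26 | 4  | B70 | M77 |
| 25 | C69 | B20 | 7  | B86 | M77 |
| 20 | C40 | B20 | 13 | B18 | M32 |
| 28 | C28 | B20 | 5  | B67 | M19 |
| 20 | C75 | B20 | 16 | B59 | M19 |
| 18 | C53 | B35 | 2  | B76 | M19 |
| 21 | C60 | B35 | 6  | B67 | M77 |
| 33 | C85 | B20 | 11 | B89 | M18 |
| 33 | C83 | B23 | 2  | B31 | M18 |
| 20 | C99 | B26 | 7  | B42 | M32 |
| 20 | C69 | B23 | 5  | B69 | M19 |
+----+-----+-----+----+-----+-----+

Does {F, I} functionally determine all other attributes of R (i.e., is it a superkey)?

No

Two distinct rows share (F=B20, I=M19), so {F, I} does not determine every attribute — not a superkey.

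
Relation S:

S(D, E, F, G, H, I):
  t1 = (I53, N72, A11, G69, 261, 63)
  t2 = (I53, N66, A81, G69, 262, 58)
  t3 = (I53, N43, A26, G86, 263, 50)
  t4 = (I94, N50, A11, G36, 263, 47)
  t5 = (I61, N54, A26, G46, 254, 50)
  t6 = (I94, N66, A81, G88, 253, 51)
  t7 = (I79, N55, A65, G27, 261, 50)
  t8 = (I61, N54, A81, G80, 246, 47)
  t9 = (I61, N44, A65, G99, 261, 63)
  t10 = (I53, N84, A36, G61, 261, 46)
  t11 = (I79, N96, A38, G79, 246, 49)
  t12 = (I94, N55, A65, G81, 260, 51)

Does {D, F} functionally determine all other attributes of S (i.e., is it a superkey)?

Yes

All 12 rows have distinct {D, F} values, so {D, F} → (all attributes) holds and {D, F} is a superkey.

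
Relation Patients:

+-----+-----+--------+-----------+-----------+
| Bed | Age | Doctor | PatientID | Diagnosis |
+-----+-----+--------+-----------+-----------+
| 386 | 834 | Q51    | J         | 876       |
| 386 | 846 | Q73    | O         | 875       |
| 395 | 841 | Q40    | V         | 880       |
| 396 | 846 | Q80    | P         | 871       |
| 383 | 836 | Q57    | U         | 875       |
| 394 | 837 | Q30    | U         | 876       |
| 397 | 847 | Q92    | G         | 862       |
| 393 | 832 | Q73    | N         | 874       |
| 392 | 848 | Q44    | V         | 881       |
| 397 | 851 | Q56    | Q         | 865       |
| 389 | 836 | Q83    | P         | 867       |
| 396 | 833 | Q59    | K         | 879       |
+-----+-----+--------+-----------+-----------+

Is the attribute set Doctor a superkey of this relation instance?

No

Two distinct rows share Doctor=Q73, so Doctor does not determine every attribute — not a superkey.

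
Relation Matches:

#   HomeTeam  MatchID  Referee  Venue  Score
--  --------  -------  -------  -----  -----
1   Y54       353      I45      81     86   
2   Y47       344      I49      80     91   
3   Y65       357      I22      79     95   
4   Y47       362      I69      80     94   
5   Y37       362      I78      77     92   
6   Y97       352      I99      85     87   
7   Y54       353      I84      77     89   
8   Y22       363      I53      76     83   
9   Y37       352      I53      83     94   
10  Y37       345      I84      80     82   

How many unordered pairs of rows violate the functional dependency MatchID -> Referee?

MatchID=353: violating pairs (1,7) — 1 pair.
MatchID=362: violating pairs (4,5) — 1 pair.
MatchID=352: violating pairs (6,9) — 1 pair.

3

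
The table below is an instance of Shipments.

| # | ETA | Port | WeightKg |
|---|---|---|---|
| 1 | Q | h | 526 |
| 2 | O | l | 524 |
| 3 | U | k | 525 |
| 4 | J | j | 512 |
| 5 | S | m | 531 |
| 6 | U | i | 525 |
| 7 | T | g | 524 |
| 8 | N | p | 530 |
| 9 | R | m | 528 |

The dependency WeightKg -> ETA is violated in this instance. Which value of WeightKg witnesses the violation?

WeightKg=526: row 1 → ETA = Q ✓
WeightKg=524: rows 2, 7 → ETA takes values {O, T} — violation
WeightKg=525: rows 3, 6 → ETA = U, U ✓
WeightKg=512: row 4 → ETA = J ✓
WeightKg=531: row 5 → ETA = S ✓
WeightKg=530: row 8 → ETA = N ✓
WeightKg=528: row 9 → ETA = R ✓
The only WeightKg value with inconsistent ETA is WeightKg=524.

524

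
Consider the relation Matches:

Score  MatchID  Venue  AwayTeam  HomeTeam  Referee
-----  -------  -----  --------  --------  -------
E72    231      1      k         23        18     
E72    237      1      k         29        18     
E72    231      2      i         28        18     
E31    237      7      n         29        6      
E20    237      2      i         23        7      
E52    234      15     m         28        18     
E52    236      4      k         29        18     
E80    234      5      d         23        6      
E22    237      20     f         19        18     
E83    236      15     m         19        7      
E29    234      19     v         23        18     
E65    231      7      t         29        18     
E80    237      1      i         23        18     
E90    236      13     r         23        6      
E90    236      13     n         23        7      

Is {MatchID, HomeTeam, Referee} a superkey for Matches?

All 15 rows have distinct {MatchID, HomeTeam, Referee} values, so {MatchID, HomeTeam, Referee} → (all attributes) holds and {MatchID, HomeTeam, Referee} is a superkey.

Yes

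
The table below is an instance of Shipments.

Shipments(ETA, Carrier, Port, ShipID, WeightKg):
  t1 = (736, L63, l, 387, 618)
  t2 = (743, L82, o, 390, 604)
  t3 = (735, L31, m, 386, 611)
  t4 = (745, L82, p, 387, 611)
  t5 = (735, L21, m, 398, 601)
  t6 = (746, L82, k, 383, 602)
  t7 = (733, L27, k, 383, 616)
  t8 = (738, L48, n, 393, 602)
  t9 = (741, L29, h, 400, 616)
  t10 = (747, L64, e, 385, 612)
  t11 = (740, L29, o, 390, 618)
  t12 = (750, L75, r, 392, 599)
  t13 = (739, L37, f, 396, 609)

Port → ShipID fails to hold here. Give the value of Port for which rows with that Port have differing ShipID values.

Port=l: row 1 → ShipID = 387 ✓
Port=o: rows 2, 11 → ShipID = 390, 390 ✓
Port=m: rows 3, 5 → ShipID takes values {386, 398} — violation
Port=p: row 4 → ShipID = 387 ✓
Port=k: rows 6, 7 → ShipID = 383, 383 ✓
Port=n: row 8 → ShipID = 393 ✓
Port=h: row 9 → ShipID = 400 ✓
Port=e: row 10 → ShipID = 385 ✓
Port=r: row 12 → ShipID = 392 ✓
Port=f: row 13 → ShipID = 396 ✓
The only Port value with inconsistent ShipID is Port=m.

m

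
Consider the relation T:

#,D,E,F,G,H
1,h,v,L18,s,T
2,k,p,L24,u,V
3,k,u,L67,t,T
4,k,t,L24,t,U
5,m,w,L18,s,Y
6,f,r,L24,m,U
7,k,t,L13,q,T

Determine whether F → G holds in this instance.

No

F=L18: rows 1, 5 → G = s, s ✓
F=L24: rows 2, 4, 6 → G takes values {u, t, m} — violation
F=L67: row 3 → G = t ✓
F=L13: row 7 → G = q ✓
Two rows agree on F but differ on G, so F → G does not hold.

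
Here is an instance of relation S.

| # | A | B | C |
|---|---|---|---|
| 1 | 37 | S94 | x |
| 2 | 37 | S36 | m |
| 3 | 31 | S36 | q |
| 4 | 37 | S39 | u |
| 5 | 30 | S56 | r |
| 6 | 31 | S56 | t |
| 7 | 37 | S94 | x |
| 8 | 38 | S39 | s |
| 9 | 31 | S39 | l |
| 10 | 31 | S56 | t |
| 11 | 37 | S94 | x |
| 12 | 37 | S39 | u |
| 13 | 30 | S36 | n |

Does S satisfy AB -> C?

(A=37, B=S94): rows 1, 7, 11 → C = x, x, x ✓
(A=37, B=S36): row 2 → C = m ✓
(A=31, B=S36): row 3 → C = q ✓
(A=37, B=S39): rows 4, 12 → C = u, u ✓
(A=30, B=S56): row 5 → C = r ✓
(A=31, B=S56): rows 6, 10 → C = t, t ✓
(A=38, B=S39): row 8 → C = s ✓
(A=31, B=S39): row 9 → C = l ✓
(A=30, B=S36): row 13 → C = n ✓
Every AB value is associated with a single C value, so AB -> C holds.

Yes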